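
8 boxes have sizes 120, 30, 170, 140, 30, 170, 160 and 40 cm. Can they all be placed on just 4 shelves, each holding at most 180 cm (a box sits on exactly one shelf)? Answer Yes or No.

No

Total = 860 cm; ⌈860/180⌉ = 5.
At least 5 shelves are required, but only 4 are allowed.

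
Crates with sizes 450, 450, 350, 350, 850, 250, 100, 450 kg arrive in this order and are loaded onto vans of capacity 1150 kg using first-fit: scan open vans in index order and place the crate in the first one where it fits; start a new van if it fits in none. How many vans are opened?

4

  450 → van 1 (new)  [load 450/1150]
  450 → van 1  [load 900/1150]
  350 → van 2 (new)  [load 350/1150]
  350 → van 2  [load 700/1150]
  850 → van 3 (new)  [load 850/1150]
  250 → van 1  [load 1150/1150]
  100 → van 2  [load 800/1150]
  450 → van 4 (new)  [load 450/1150]
4 vans opened.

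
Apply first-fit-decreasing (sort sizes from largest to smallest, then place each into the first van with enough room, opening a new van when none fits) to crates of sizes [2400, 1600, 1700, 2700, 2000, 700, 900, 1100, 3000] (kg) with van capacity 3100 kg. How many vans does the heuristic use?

Sorted descending: 3000, 2700, 2400, 2000, 1700, 1600, 1100, 900, 700.
  3000 → van 1 (new)  [load 3000/3100]
  2700 → van 2 (new)  [load 2700/3100]
  2400 → van 3 (new)  [load 2400/3100]
  2000 → van 4 (new)  [load 2000/3100]
  1700 → van 5 (new)  [load 1700/3100]
  1600 → van 6 (new)  [load 1600/3100]
  1100 → van 4  [load 3100/3100]
  900 → van 5  [load 2600/3100]
  700 → van 3  [load 3100/3100]
6 vans opened.

6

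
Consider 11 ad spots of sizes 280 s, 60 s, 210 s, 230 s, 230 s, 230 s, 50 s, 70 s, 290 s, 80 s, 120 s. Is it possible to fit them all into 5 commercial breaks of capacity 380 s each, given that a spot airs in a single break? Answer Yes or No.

Total = 1850 s; ⌈1850/380⌉ = 5.
6 ad spots each exceed half the capacity and cannot share a break, forcing at least 6 commercial breaks.
At least 6 commercial breaks are required, but only 5 are allowed.

No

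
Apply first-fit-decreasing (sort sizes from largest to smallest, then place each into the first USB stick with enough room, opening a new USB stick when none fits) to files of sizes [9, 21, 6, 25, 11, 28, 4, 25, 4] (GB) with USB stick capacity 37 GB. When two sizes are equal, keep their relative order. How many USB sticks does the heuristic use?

Sorted descending: 28, 25, 25, 21, 11, 9, 6, 4, 4.
  28 → USB stick 1 (new)  [load 28/37]
  25 → USB stick 2 (new)  [load 25/37]
  25 → USB stick 3 (new)  [load 25/37]
  21 → USB stick 4 (new)  [load 21/37]
  11 → USB stick 2  [load 36/37]
  9 → USB stick 1  [load 37/37]
  6 → USB stick 3  [load 31/37]
  4 → USB stick 3  [load 35/37]
  4 → USB stick 4  [load 25/37]
4 USB sticks opened.

4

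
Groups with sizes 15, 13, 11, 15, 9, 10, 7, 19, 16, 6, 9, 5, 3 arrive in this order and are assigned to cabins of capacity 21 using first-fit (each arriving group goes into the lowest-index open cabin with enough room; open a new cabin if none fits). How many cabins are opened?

7

  15 → cabin 1 (new)  [load 15/21]
  13 → cabin 2 (new)  [load 13/21]
  11 → cabin 3 (new)  [load 11/21]
  15 → cabin 4 (new)  [load 15/21]
  9 → cabin 3  [load 20/21]
  10 → cabin 5 (new)  [load 10/21]
  7 → cabin 2  [load 20/21]
  19 → cabin 6 (new)  [load 19/21]
  16 → cabin 7 (new)  [load 16/21]
  6 → cabin 1  [load 21/21]
  9 → cabin 5  [load 19/21]
  5 → cabin 4  [load 20/21]
  3 → cabin 7  [load 19/21]
7 cabins opened.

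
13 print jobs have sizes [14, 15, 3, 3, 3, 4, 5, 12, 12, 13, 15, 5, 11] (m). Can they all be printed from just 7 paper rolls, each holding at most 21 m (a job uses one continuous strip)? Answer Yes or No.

Yes

A valid assignment using 7 paper rolls:
  roll 1: 15 + 5 = 20
  roll 2: 15 + 5 = 20
  roll 3: 14 + 4 + 3 = 21
  roll 4: 13 + 3 + 3 = 19
  roll 5: 12 = 12
  roll 6: 12 = 12
  roll 7: 11 = 11
Every load is within 21 m, so 7 paper rolls suffice.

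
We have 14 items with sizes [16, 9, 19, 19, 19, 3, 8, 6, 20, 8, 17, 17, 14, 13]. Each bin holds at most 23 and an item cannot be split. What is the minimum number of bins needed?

Total = 20 + 19 + 19 + 19 + 17 + 17 + 16 + 14 + 13 + 9 + 8 + 8 + 6 + 3 = 188.
Lower bound: ⌈188/23⌉ = 9 bins.
A packing using 10 bins:
  bin 1: 20 + 3 = 23
  bin 2: 19 = 19
  bin 3: 19 = 19
  bin 4: 19 = 19
  bin 5: 17 + 6 = 23
  bin 6: 17 = 17
  bin 7: 16 = 16
  bin 8: 14 + 9 = 23
  bin 9: 13 + 8 = 21
  bin 10: 8 = 8
No arrangement into 9 bins stays within capacity, so 10 is optimal.

10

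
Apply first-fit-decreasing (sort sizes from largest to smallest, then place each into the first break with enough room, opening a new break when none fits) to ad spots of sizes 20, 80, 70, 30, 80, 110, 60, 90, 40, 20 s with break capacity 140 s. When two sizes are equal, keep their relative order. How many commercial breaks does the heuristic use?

5

Sorted descending: 110, 90, 80, 80, 70, 60, 40, 30, 20, 20.
  110 → break 1 (new)  [load 110/140]
  90 → break 2 (new)  [load 90/140]
  80 → break 3 (new)  [load 80/140]
  80 → break 4 (new)  [load 80/140]
  70 → break 5 (new)  [load 70/140]
  60 → break 3  [load 140/140]
  40 → break 2  [load 130/140]
  30 → break 1  [load 140/140]
  20 → break 4  [load 100/140]
  20 → break 4  [load 120/140]
5 commercial breaks opened.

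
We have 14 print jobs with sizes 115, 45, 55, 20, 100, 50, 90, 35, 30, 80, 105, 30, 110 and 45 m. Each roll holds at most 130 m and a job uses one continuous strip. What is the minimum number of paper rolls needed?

Total = 115 + 110 + 105 + 100 + 90 + 80 + 55 + 50 + 45 + 45 + 35 + 30 + 30 + 20 = 910 m.
Lower bound: ⌈910/130⌉ = 7 paper rolls.
A packing using 8 paper rolls:
  roll 1: 115 = 115
  roll 2: 110 + 20 = 130
  roll 3: 105 = 105
  roll 4: 100 + 30 = 130
  roll 5: 90 + 35 = 125
  roll 6: 80 + 50 = 130
  roll 7: 55 + 45 + 30 = 130
  roll 8: 45 = 45
No arrangement into 7 paper rolls stays within capacity, so 8 is optimal.

8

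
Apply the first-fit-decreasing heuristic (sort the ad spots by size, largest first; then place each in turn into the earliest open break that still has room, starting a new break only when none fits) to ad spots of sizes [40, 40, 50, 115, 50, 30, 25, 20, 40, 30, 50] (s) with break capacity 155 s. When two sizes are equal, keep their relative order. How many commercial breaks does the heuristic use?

Sorted descending: 115, 50, 50, 50, 40, 40, 40, 30, 30, 25, 20.
  115 → break 1 (new)  [load 115/155]
  50 → break 2 (new)  [load 50/155]
  50 → break 2  [load 100/155]
  50 → break 2  [load 150/155]
  40 → break 1  [load 155/155]
  40 → break 3 (new)  [load 40/155]
  40 → break 3  [load 80/155]
  30 → break 3  [load 110/155]
  30 → break 3  [load 140/155]
  25 → break 4 (new)  [load 25/155]
  20 → break 4  [load 45/155]
4 commercial breaks opened.

4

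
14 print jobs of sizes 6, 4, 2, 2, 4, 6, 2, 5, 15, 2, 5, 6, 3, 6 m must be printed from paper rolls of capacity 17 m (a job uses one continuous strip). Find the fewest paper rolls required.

Total = 15 + 6 + 6 + 6 + 6 + 5 + 5 + 4 + 4 + 3 + 2 + 2 + 2 + 2 = 68 m.
Lower bound: ⌈68/17⌉ = 4 paper rolls.
A packing using 4 paper rolls:
  roll 1: 15 + 2 = 17
  roll 2: 6 + 6 + 5 = 17
  roll 3: 6 + 6 + 5 = 17
  roll 4: 4 + 4 + 3 + 2 + 2 + 2 = 17
This matches the lower bound, so 4 is optimal.

4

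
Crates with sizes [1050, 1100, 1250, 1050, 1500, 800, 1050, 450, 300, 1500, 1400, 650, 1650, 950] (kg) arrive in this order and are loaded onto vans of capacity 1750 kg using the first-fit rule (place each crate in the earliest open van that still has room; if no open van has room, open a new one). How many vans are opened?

10

  1050 → van 1 (new)  [load 1050/1750]
  1100 → van 2 (new)  [load 1100/1750]
  1250 → van 3 (new)  [load 1250/1750]
  1050 → van 4 (new)  [load 1050/1750]
  1500 → van 5 (new)  [load 1500/1750]
  800 → van 6 (new)  [load 800/1750]
  1050 → van 7 (new)  [load 1050/1750]
  450 → van 1  [load 1500/1750]
  300 → van 2  [load 1400/1750]
  1500 → van 8 (new)  [load 1500/1750]
  1400 → van 9 (new)  [load 1400/1750]
  650 → van 4  [load 1700/1750]
  1650 → van 10 (new)  [load 1650/1750]
  950 → van 6  [load 1750/1750]
10 vans opened.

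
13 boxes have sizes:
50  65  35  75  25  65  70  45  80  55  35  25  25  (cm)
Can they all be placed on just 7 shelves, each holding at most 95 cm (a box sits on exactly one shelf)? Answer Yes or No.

No

Total = 650 cm; ⌈650/95⌉ = 7.
The bound of 7 does not rule out 7, but exhaustive search shows no assignment into 7 shelves of capacity 95 cm exists — the minimum is 8.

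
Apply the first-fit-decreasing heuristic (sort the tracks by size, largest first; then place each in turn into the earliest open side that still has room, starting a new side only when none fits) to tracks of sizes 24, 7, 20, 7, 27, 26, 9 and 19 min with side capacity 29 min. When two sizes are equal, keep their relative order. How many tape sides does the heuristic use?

6

Sorted descending: 27, 26, 24, 20, 19, 9, 7, 7.
  27 → side 1 (new)  [load 27/29]
  26 → side 2 (new)  [load 26/29]
  24 → side 3 (new)  [load 24/29]
  20 → side 4 (new)  [load 20/29]
  19 → side 5 (new)  [load 19/29]
  9 → side 4  [load 29/29]
  7 → side 5  [load 26/29]
  7 → side 6 (new)  [load 7/29]
6 tape sides opened.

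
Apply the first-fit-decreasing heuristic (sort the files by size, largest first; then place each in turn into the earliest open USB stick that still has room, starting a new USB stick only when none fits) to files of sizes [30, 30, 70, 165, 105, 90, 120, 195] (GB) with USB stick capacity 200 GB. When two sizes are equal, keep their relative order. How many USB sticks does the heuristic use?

Sorted descending: 195, 165, 120, 105, 90, 70, 30, 30.
  195 → USB stick 1 (new)  [load 195/200]
  165 → USB stick 2 (new)  [load 165/200]
  120 → USB stick 3 (new)  [load 120/200]
  105 → USB stick 4 (new)  [load 105/200]
  90 → USB stick 4  [load 195/200]
  70 → USB stick 3  [load 190/200]
  30 → USB stick 2  [load 195/200]
  30 → USB stick 5 (new)  [load 30/200]
5 USB sticks opened.

5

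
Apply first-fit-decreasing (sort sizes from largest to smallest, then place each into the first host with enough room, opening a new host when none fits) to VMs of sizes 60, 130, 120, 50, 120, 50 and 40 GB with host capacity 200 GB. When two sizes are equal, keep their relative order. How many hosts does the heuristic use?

4

Sorted descending: 130, 120, 120, 60, 50, 50, 40.
  130 → host 1 (new)  [load 130/200]
  120 → host 2 (new)  [load 120/200]
  120 → host 3 (new)  [load 120/200]
  60 → host 1  [load 190/200]
  50 → host 2  [load 170/200]
  50 → host 3  [load 170/200]
  40 → host 4 (new)  [load 40/200]
4 hosts opened.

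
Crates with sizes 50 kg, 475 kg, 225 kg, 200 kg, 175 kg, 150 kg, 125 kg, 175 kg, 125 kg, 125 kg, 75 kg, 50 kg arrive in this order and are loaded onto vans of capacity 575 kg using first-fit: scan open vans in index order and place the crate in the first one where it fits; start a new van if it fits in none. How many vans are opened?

  50 → van 1 (new)  [load 50/575]
  475 → van 1  [load 525/575]
  225 → van 2 (new)  [load 225/575]
  200 → van 2  [load 425/575]
  175 → van 3 (new)  [load 175/575]
  150 → van 2  [load 575/575]
  125 → van 3  [load 300/575]
  175 → van 3  [load 475/575]
  125 → van 4 (new)  [load 125/575]
  125 → van 4  [load 250/575]
  75 → van 3  [load 550/575]
  50 → van 1  [load 575/575]
4 vans opened.

4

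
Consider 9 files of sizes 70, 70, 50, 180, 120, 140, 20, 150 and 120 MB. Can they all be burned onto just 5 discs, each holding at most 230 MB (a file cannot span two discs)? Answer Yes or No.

A valid assignment using 5 discs:
  disc 1: 180 + 50 = 230
  disc 2: 150 + 70 = 220
  disc 3: 140 + 70 + 20 = 230
  disc 4: 120 = 120
  disc 5: 120 = 120
Every load is within 230 MB, so 5 discs suffice.

Yes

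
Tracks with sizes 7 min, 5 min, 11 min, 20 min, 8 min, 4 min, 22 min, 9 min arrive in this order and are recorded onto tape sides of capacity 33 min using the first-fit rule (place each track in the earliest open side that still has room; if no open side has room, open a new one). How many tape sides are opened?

  7 → side 1 (new)  [load 7/33]
  5 → side 1  [load 12/33]
  11 → side 1  [load 23/33]
  20 → side 2 (new)  [load 20/33]
  8 → side 1  [load 31/33]
  4 → side 2  [load 24/33]
  22 → side 3 (new)  [load 22/33]
  9 → side 2  [load 33/33]
3 tape sides opened.

3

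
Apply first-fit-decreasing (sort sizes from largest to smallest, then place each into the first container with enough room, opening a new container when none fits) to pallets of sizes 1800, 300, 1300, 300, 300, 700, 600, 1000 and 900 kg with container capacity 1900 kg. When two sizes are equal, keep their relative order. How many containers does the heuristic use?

Sorted descending: 1800, 1300, 1000, 900, 700, 600, 300, 300, 300.
  1800 → container 1 (new)  [load 1800/1900]
  1300 → container 2 (new)  [load 1300/1900]
  1000 → container 3 (new)  [load 1000/1900]
  900 → container 3  [load 1900/1900]
  700 → container 4 (new)  [load 700/1900]
  600 → container 2  [load 1900/1900]
  300 → container 4  [load 1000/1900]
  300 → container 4  [load 1300/1900]
  300 → container 4  [load 1600/1900]
4 containers opened.

4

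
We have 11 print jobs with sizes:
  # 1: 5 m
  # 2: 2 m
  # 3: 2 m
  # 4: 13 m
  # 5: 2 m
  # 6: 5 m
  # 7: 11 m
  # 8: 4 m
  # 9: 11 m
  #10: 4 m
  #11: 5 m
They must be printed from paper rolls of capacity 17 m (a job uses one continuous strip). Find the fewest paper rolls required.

Total = 13 + 11 + 11 + 5 + 5 + 5 + 4 + 4 + 2 + 2 + 2 = 64 m.
Lower bound: ⌈64/17⌉ = 4 paper rolls.
A packing using 4 paper rolls:
  roll 1: 13 + 4 = 17
  roll 2: 11 + 5 = 16
  roll 3: 11 + 5 = 16
  roll 4: 5 + 4 + 2 + 2 + 2 = 15
This matches the lower bound, so 4 is optimal.

4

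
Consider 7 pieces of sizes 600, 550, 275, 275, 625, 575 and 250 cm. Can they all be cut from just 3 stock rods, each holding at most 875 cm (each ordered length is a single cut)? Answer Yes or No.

Total = 3150 cm; ⌈3150/875⌉ = 4.
At least 4 stock rods are required, but only 3 are allowed.

No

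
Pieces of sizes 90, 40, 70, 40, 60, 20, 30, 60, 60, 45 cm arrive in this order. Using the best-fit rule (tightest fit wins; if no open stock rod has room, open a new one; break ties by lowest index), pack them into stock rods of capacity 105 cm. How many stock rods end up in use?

6

  90 → stock rod 1 (new)  [load 90/105]
  40 → stock rod 2 (new)  [load 40/105]
  70 → stock rod 3 (new)  [load 70/105]
  40 → stock rod 2  [load 80/105]
  60 → stock rod 4 (new)  [load 60/105]
  20 → stock rod 2  [load 100/105]
  30 → stock rod 3  [load 100/105]
  60 → stock rod 5 (new)  [load 60/105]
  60 → stock rod 6 (new)  [load 60/105]
  45 → stock rod 4  [load 105/105]
6 stock rods opened.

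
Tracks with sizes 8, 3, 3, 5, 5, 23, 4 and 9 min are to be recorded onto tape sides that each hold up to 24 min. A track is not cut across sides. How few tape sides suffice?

Total = 23 + 9 + 8 + 5 + 5 + 4 + 3 + 3 = 60 min.
Lower bound: ⌈60/24⌉ = 3 tape sides.
A packing using 3 tape sides:
  side 1: 23 = 23
  side 2: 9 + 8 + 5 = 22
  side 3: 5 + 4 + 3 + 3 = 15
This matches the lower bound, so 3 is optimal.

3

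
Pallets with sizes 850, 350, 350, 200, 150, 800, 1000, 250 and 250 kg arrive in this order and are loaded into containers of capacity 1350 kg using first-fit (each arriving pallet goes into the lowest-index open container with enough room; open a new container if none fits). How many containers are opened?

  850 → container 1 (new)  [load 850/1350]
  350 → container 1  [load 1200/1350]
  350 → container 2 (new)  [load 350/1350]
  200 → container 2  [load 550/1350]
  150 → container 1  [load 1350/1350]
  800 → container 2  [load 1350/1350]
  1000 → container 3 (new)  [load 1000/1350]
  250 → container 3  [load 1250/1350]
  250 → container 4 (new)  [load 250/1350]
4 containers opened.

4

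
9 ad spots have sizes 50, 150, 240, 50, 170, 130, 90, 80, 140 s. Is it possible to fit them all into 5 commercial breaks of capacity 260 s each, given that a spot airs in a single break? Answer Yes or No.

A valid assignment using 5 commercial breaks:
  break 1: 240 = 240
  break 2: 170 + 90 = 260
  break 3: 150 + 80 = 230
  break 4: 140 + 50 + 50 = 240
  break 5: 130 = 130
Every load is within 260 s, so 5 commercial breaks suffice.

Yes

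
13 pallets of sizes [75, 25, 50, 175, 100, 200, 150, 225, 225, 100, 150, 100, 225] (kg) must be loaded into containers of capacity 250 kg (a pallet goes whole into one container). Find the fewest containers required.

Total = 225 + 225 + 225 + 200 + 175 + 150 + 150 + 100 + 100 + 100 + 75 + 50 + 25 = 1800 kg.
Lower bound: ⌈1800/250⌉ = 8 containers.
A packing using 8 containers:
  container 1: 225 + 25 = 250
  container 2: 225 = 225
  container 3: 225 = 225
  container 4: 200 + 50 = 250
  container 5: 175 + 75 = 250
  container 6: 150 + 100 = 250
  container 7: 150 + 100 = 250
  container 8: 100 = 100
This matches the lower bound, so 8 is optimal.

8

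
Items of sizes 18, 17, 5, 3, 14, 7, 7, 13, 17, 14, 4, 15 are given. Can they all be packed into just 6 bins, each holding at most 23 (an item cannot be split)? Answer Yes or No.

No

Total = 134; ⌈134/23⌉ = 6.
7 items each exceed half the capacity and cannot share a bin, forcing at least 7 bins.
At least 7 bins are required, but only 6 are allowed.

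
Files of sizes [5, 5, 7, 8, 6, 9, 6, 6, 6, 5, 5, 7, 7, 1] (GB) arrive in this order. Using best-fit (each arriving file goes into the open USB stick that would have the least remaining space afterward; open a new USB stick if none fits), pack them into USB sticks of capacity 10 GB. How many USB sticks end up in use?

11

  5 → USB stick 1 (new)  [load 5/10]
  5 → USB stick 1  [load 10/10]
  7 → USB stick 2 (new)  [load 7/10]
  8 → USB stick 3 (new)  [load 8/10]
  6 → USB stick 4 (new)  [load 6/10]
  9 → USB stick 5 (new)  [load 9/10]
  6 → USB stick 6 (new)  [load 6/10]
  6 → USB stick 7 (new)  [load 6/10]
  6 → USB stick 8 (new)  [load 6/10]
  5 → USB stick 9 (new)  [load 5/10]
  5 → USB stick 9  [load 10/10]
  7 → USB stick 10 (new)  [load 7/10]
  7 → USB stick 11 (new)  [load 7/10]
  1 → USB stick 5  [load 10/10]
11 USB sticks opened.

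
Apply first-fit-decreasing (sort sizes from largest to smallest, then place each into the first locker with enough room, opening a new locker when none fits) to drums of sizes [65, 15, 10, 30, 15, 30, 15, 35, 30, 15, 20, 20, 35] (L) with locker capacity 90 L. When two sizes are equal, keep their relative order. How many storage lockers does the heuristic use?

4

Sorted descending: 65, 35, 35, 30, 30, 30, 20, 20, 15, 15, 15, 15, 10.
  65 → locker 1 (new)  [load 65/90]
  35 → locker 2 (new)  [load 35/90]
  35 → locker 2  [load 70/90]
  30 → locker 3 (new)  [load 30/90]
  30 → locker 3  [load 60/90]
  30 → locker 3  [load 90/90]
  20 → locker 1  [load 85/90]
  20 → locker 2  [load 90/90]
  15 → locker 4 (new)  [load 15/90]
  15 → locker 4  [load 30/90]
  15 → locker 4  [load 45/90]
  15 → locker 4  [load 60/90]
  10 → locker 4  [load 70/90]
4 storage lockers opened.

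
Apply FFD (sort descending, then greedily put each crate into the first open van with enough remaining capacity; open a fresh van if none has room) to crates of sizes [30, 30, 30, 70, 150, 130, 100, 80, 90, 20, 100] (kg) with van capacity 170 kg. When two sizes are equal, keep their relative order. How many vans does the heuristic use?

5

Sorted descending: 150, 130, 100, 100, 90, 80, 70, 30, 30, 30, 20.
  150 → van 1 (new)  [load 150/170]
  130 → van 2 (new)  [load 130/170]
  100 → van 3 (new)  [load 100/170]
  100 → van 4 (new)  [load 100/170]
  90 → van 5 (new)  [load 90/170]
  80 → van 5  [load 170/170]
  70 → van 3  [load 170/170]
  30 → van 2  [load 160/170]
  30 → van 4  [load 130/170]
  30 → van 4  [load 160/170]
  20 → van 1  [load 170/170]
5 vans opened.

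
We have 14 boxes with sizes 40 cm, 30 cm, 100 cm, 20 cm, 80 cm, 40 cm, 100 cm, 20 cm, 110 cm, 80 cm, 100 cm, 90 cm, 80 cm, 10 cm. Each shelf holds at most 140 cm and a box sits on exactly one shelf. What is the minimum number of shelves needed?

Total = 110 + 100 + 100 + 100 + 90 + 80 + 80 + 80 + 40 + 40 + 30 + 20 + 20 + 10 = 900 cm.
Lower bound: ⌈900/140⌉ = 7 shelves.
Also, 8 boxes each exceed 70 cm, and no two of those can share a shelf, so at least 8 shelves are needed.
A packing using 8 shelves:
  shelf 1: 110 + 30 = 140
  shelf 2: 100 + 40 = 140
  shelf 3: 100 + 40 = 140
  shelf 4: 100 + 20 + 20 = 140
  shelf 5: 90 + 10 = 100
  shelf 6: 80 = 80
  shelf 7: 80 = 80
  shelf 8: 80 = 80
This matches the lower bound, so 8 is optimal.

8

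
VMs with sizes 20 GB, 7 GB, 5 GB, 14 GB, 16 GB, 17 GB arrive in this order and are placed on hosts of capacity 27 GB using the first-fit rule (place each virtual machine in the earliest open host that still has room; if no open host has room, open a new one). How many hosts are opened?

  20 → host 1 (new)  [load 20/27]
  7 → host 1  [load 27/27]
  5 → host 2 (new)  [load 5/27]
  14 → host 2  [load 19/27]
  16 → host 3 (new)  [load 16/27]
  17 → host 4 (new)  [load 17/27]
4 hosts opened.

4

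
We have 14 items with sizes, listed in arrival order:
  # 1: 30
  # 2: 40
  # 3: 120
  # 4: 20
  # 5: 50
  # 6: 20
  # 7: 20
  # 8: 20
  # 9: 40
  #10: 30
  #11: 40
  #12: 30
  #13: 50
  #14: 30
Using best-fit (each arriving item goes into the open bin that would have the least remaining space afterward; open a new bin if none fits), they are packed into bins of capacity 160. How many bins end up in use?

  30 → bin 1 (new)  [load 30/160]
  40 → bin 1  [load 70/160]
  120 → bin 2 (new)  [load 120/160]
  20 → bin 2  [load 140/160]
  50 → bin 1  [load 120/160]
  20 → bin 2  [load 160/160]
  20 → bin 1  [load 140/160]
  20 → bin 1  [load 160/160]
  40 → bin 3 (new)  [load 40/160]
  30 → bin 3  [load 70/160]
  40 → bin 3  [load 110/160]
  30 → bin 3  [load 140/160]
  50 → bin 4 (new)  [load 50/160]
  30 → bin 4  [load 80/160]
4 bins opened.

4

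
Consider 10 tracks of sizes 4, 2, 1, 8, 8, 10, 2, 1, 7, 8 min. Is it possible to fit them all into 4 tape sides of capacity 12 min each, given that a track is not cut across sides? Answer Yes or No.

Total = 51 min; ⌈51/12⌉ = 5.
At least 5 tape sides are required, but only 4 are allowed.

No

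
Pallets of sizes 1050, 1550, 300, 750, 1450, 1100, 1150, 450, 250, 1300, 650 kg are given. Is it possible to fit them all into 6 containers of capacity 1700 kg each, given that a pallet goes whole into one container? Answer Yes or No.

No

Total = 10000 kg; ⌈10000/1700⌉ = 6.
The bound of 6 does not rule out 6, but exhaustive search shows no assignment into 6 containers of capacity 1700 kg exists — the minimum is 7.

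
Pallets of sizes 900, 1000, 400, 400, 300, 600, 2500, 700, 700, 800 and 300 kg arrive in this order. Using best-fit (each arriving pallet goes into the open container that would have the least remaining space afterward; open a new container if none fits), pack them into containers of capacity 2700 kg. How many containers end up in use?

  900 → container 1 (new)  [load 900/2700]
  1000 → container 1  [load 1900/2700]
  400 → container 1  [load 2300/2700]
  400 → container 1  [load 2700/2700]
  300 → container 2 (new)  [load 300/2700]
  600 → container 2  [load 900/2700]
  2500 → container 3 (new)  [load 2500/2700]
  700 → container 2  [load 1600/2700]
  700 → container 2  [load 2300/2700]
  800 → container 4 (new)  [load 800/2700]
  300 → container 2  [load 2600/2700]
4 containers opened.

4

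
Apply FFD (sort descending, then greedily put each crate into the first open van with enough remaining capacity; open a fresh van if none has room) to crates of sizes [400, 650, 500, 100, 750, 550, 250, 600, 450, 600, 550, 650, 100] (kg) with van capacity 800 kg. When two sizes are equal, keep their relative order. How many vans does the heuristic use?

Sorted descending: 750, 650, 650, 600, 600, 550, 550, 500, 450, 400, 250, 100, 100.
  750 → van 1 (new)  [load 750/800]
  650 → van 2 (new)  [load 650/800]
  650 → van 3 (new)  [load 650/800]
  600 → van 4 (new)  [load 600/800]
  600 → van 5 (new)  [load 600/800]
  550 → van 6 (new)  [load 550/800]
  550 → van 7 (new)  [load 550/800]
  500 → van 8 (new)  [load 500/800]
  450 → van 9 (new)  [load 450/800]
  400 → van 10 (new)  [load 400/800]
  250 → van 6  [load 800/800]
  100 → van 2  [load 750/800]
  100 → van 3  [load 750/800]
10 vans opened.

10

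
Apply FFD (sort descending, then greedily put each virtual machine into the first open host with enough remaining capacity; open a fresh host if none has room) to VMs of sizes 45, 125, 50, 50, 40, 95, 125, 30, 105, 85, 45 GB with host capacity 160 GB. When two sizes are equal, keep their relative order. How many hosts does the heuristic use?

6

Sorted descending: 125, 125, 105, 95, 85, 50, 50, 45, 45, 40, 30.
  125 → host 1 (new)  [load 125/160]
  125 → host 2 (new)  [load 125/160]
  105 → host 3 (new)  [load 105/160]
  95 → host 4 (new)  [load 95/160]
  85 → host 5 (new)  [load 85/160]
  50 → host 3  [load 155/160]
  50 → host 4  [load 145/160]
  45 → host 5  [load 130/160]
  45 → host 6 (new)  [load 45/160]
  40 → host 6  [load 85/160]
  30 → host 1  [load 155/160]
6 hosts opened.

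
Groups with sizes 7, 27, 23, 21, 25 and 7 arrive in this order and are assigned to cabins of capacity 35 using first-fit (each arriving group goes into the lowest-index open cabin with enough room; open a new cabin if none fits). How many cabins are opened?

  7 → cabin 1 (new)  [load 7/35]
  27 → cabin 1  [load 34/35]
  23 → cabin 2 (new)  [load 23/35]
  21 → cabin 3 (new)  [load 21/35]
  25 → cabin 4 (new)  [load 25/35]
  7 → cabin 2  [load 30/35]
4 cabins opened.

4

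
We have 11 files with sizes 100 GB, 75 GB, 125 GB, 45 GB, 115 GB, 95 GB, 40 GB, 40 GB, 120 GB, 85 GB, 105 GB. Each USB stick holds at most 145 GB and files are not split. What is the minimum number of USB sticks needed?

8

Total = 125 + 120 + 115 + 105 + 100 + 95 + 85 + 75 + 45 + 40 + 40 = 945 GB.
Lower bound: ⌈945/145⌉ = 7 USB sticks.
Also, 8 files each exceed 145/2 GB, and no two of those can share a USB stick, so at least 8 USB sticks are needed.
A packing using 8 USB sticks:
  USB stick 1: 125 = 125
  USB stick 2: 120 = 120
  USB stick 3: 115 = 115
  USB stick 4: 105 + 40 = 145
  USB stick 5: 100 + 45 = 145
  USB stick 6: 95 + 40 = 135
  USB stick 7: 85 = 85
  USB stick 8: 75 = 75
This matches the lower bound, so 8 is optimal.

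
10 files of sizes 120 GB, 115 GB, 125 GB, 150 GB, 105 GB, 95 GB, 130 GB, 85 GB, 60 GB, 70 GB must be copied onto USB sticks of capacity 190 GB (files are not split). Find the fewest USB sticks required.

Total = 150 + 130 + 125 + 120 + 115 + 105 + 95 + 85 + 70 + 60 = 1055 GB.
Lower bound: ⌈1055/190⌉ = 6 USB sticks.
A packing using 7 USB sticks:
  USB stick 1: 150 = 150
  USB stick 2: 130 + 60 = 190
  USB stick 3: 125 = 125
  USB stick 4: 120 + 70 = 190
  USB stick 5: 115 = 115
  USB stick 6: 105 + 85 = 190
  USB stick 7: 95 = 95
No arrangement into 6 USB sticks stays within capacity, so 7 is optimal.

7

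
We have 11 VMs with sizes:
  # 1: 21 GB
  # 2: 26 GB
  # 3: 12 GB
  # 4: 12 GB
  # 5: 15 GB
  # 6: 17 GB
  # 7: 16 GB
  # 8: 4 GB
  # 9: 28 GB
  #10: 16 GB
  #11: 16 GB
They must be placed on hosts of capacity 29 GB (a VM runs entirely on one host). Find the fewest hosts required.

8

Total = 28 + 26 + 21 + 17 + 16 + 16 + 16 + 15 + 12 + 12 + 4 = 183 GB.
Lower bound: ⌈183/29⌉ = 7 hosts.
Also, 8 VMs each exceed 29/2 GB, and no two of those can share a host, so at least 8 hosts are needed.
A packing using 8 hosts:
  host 1: 28 = 28
  host 2: 26 = 26
  host 3: 21 + 4 = 25
  host 4: 17 + 12 = 29
  host 5: 16 + 12 = 28
  host 6: 16 = 16
  host 7: 16 = 16
  host 8: 15 = 15
This matches the lower bound, so 8 is optimal.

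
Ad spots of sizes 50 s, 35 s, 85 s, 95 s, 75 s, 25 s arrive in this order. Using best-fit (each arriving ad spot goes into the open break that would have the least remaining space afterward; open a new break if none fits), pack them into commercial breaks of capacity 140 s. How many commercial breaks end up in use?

4

  50 → break 1 (new)  [load 50/140]
  35 → break 1  [load 85/140]
  85 → break 2 (new)  [load 85/140]
  95 → break 3 (new)  [load 95/140]
  75 → break 4 (new)  [load 75/140]
  25 → break 3  [load 120/140]
4 commercial breaks opened.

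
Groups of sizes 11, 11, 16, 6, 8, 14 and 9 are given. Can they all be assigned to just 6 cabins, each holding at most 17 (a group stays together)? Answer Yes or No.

A valid assignment using 5 cabins:
  cabin 1: 16 = 16
  cabin 2: 14 = 14
  cabin 3: 11 + 6 = 17
  cabin 4: 11 = 11
  cabin 5: 9 + 8 = 17
That uses only 5 ≤ 6, so 6 cabins are enough.

Yes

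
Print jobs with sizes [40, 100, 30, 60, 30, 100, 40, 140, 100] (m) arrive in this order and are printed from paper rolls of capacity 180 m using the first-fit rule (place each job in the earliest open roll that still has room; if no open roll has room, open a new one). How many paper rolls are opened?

5

  40 → roll 1 (new)  [load 40/180]
  100 → roll 1  [load 140/180]
  30 → roll 1  [load 170/180]
  60 → roll 2 (new)  [load 60/180]
  30 → roll 2  [load 90/180]
  100 → roll 3 (new)  [load 100/180]
  40 → roll 2  [load 130/180]
  140 → roll 4 (new)  [load 140/180]
  100 → roll 5 (new)  [load 100/180]
5 paper rolls opened.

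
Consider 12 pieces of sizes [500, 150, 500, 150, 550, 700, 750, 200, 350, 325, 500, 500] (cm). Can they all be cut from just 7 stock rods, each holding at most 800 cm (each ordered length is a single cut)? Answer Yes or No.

No

Total = 5175 cm; ⌈5175/800⌉ = 7.
The bound of 7 does not rule out 7, but exhaustive search shows no assignment into 7 stock rods of capacity 800 cm exists — the minimum is 8.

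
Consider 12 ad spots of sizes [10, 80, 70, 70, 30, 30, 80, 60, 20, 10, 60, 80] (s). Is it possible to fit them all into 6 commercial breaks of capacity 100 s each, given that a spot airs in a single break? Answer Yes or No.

Total = 600 s; ⌈600/100⌉ = 6.
7 ad spots each exceed half the capacity and cannot share a break, forcing at least 7 commercial breaks.
At least 7 commercial breaks are required, but only 6 are allowed.

No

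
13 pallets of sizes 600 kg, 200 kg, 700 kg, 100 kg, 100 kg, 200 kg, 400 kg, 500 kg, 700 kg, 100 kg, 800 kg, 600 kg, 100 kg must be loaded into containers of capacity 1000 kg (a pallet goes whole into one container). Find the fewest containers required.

6

Total = 800 + 700 + 700 + 600 + 600 + 500 + 400 + 200 + 200 + 100 + 100 + 100 + 100 = 5100 kg.
Lower bound: ⌈5100/1000⌉ = 6 containers.
A packing using 6 containers:
  container 1: 800 + 200 = 1000
  container 2: 700 + 200 + 100 = 1000
  container 3: 700 + 100 + 100 + 100 = 1000
  container 4: 600 + 400 = 1000
  container 5: 600 = 600
  container 6: 500 = 500
This matches the lower bound, so 6 is optimal.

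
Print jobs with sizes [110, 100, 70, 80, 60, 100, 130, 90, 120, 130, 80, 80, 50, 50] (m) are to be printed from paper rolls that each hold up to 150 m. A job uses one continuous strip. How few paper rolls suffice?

Total = 130 + 130 + 120 + 110 + 100 + 100 + 90 + 80 + 80 + 80 + 70 + 60 + 50 + 50 = 1250 m.
Lower bound: ⌈1250/150⌉ = 9 paper rolls.
Also, 10 print jobs each exceed 75 m, and no two of those can share a roll, so at least 10 paper rolls are needed.
A packing using 10 paper rolls:
  roll 1: 130 = 130
  roll 2: 130 = 130
  roll 3: 120 = 120
  roll 4: 110 = 110
  roll 5: 100 + 50 = 150
  roll 6: 100 + 50 = 150
  roll 7: 90 + 60 = 150
  roll 8: 80 + 70 = 150
  roll 9: 80 = 80
  roll 10: 80 = 80
This matches the lower bound, so 10 is optimal.

10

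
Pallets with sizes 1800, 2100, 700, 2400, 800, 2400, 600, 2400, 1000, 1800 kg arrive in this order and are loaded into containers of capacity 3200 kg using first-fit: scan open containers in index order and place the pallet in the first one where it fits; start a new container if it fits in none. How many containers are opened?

  1800 → container 1 (new)  [load 1800/3200]
  2100 → container 2 (new)  [load 2100/3200]
  700 → container 1  [load 2500/3200]
  2400 → container 3 (new)  [load 2400/3200]
  800 → container 2  [load 2900/3200]
  2400 → container 4 (new)  [load 2400/3200]
  600 → container 1  [load 3100/3200]
  2400 → container 5 (new)  [load 2400/3200]
  1000 → container 6 (new)  [load 1000/3200]
  1800 → container 6  [load 2800/3200]
6 containers opened.

6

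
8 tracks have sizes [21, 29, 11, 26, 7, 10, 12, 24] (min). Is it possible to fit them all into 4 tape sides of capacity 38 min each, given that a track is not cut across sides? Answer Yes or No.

Yes

A valid assignment using 4 tape sides:
  side 1: 29 + 7 = 36
  side 2: 26 + 12 = 38
  side 3: 24 + 11 = 35
  side 4: 21 + 10 = 31
Every load is within 38 min, so 4 tape sides suffice.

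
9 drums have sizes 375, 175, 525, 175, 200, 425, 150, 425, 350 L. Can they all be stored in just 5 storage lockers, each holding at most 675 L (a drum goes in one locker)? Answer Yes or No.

Yes

A valid assignment using 5 storage lockers:
  locker 1: 525 + 150 = 675
  locker 2: 425 + 200 = 625
  locker 3: 425 + 175 = 600
  locker 4: 375 + 175 = 550
  locker 5: 350 = 350
Every load is within 675 L, so 5 storage lockers suffice.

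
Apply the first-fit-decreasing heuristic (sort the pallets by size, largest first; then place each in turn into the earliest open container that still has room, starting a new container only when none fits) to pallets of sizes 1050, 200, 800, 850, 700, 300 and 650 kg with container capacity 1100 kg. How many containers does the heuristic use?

Sorted descending: 1050, 850, 800, 700, 650, 300, 200.
  1050 → container 1 (new)  [load 1050/1100]
  850 → container 2 (new)  [load 850/1100]
  800 → container 3 (new)  [load 800/1100]
  700 → container 4 (new)  [load 700/1100]
  650 → container 5 (new)  [load 650/1100]
  300 → container 3  [load 1100/1100]
  200 → container 2  [load 1050/1100]
5 containers opened.

5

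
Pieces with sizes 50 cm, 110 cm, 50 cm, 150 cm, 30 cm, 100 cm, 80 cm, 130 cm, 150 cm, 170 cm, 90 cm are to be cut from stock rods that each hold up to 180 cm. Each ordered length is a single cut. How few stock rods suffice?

7

Total = 170 + 150 + 150 + 130 + 110 + 100 + 90 + 80 + 50 + 50 + 30 = 1110 cm.
Lower bound: ⌈1110/180⌉ = 7 stock rods.
A packing using 7 stock rods:
  stock rod 1: 170 = 170
  stock rod 2: 150 + 30 = 180
  stock rod 3: 150 = 150
  stock rod 4: 130 + 50 = 180
  stock rod 5: 110 + 50 = 160
  stock rod 6: 100 + 80 = 180
  stock rod 7: 90 = 90
This matches the lower bound, so 7 is optimal.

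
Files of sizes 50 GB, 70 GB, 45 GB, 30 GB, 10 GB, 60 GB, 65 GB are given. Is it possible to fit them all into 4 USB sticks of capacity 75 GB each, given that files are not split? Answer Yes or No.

No

Total = 330 GB; ⌈330/75⌉ = 5.
At least 5 USB sticks are required, but only 4 are allowed.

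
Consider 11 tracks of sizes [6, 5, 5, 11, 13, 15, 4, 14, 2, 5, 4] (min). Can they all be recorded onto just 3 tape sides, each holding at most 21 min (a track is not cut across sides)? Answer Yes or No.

No

Total = 84 min; ⌈84/21⌉ = 4.
At least 4 tape sides are required, but only 3 are allowed.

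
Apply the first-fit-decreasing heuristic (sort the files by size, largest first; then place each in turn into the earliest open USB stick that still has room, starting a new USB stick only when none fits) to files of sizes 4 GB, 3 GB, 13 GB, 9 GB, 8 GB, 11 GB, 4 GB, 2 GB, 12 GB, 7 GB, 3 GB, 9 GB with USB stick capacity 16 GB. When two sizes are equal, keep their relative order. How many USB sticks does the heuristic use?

Sorted descending: 13, 12, 11, 9, 9, 8, 7, 4, 4, 3, 3, 2.
  13 → USB stick 1 (new)  [load 13/16]
  12 → USB stick 2 (new)  [load 12/16]
  11 → USB stick 3 (new)  [load 11/16]
  9 → USB stick 4 (new)  [load 9/16]
  9 → USB stick 5 (new)  [load 9/16]
  8 → USB stick 6 (new)  [load 8/16]
  7 → USB stick 4  [load 16/16]
  4 → USB stick 2  [load 16/16]
  4 → USB stick 3  [load 15/16]
  3 → USB stick 1  [load 16/16]
  3 → USB stick 5  [load 12/16]
  2 → USB stick 5  [load 14/16]
6 USB sticks opened.

6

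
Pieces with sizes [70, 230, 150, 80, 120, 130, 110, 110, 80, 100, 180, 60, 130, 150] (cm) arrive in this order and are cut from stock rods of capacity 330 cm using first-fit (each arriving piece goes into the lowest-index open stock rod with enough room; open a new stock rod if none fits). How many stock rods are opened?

6

  70 → stock rod 1 (new)  [load 70/330]
  230 → stock rod 1  [load 300/330]
  150 → stock rod 2 (new)  [load 150/330]
  80 → stock rod 2  [load 230/330]
  120 → stock rod 3 (new)  [load 120/330]
  130 → stock rod 3  [load 250/330]
  110 → stock rod 4 (new)  [load 110/330]
  110 → stock rod 4  [load 220/330]
  80 → stock rod 2  [load 310/330]
  100 → stock rod 4  [load 320/330]
  180 → stock rod 5 (new)  [load 180/330]
  60 → stock rod 3  [load 310/330]
  130 → stock rod 5  [load 310/330]
  150 → stock rod 6 (new)  [load 150/330]
6 stock rods opened.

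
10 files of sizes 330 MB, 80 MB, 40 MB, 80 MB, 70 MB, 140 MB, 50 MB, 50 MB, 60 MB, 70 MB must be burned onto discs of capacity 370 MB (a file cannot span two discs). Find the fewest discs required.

3

Total = 330 + 140 + 80 + 80 + 70 + 70 + 60 + 50 + 50 + 40 = 970 MB.
Lower bound: ⌈970/370⌉ = 3 discs.
A packing using 3 discs:
  disc 1: 330 + 40 = 370
  disc 2: 140 + 80 + 80 + 70 = 370
  disc 3: 70 + 60 + 50 + 50 = 230
This matches the lower bound, so 3 is optimal.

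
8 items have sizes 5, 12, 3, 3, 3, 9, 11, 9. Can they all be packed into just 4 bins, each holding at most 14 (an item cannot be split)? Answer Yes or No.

No

Total = 55; ⌈55/14⌉ = 4.
The bound of 4 does not rule out 4, but exhaustive search shows no assignment into 4 bins of capacity 14 exists — the minimum is 5.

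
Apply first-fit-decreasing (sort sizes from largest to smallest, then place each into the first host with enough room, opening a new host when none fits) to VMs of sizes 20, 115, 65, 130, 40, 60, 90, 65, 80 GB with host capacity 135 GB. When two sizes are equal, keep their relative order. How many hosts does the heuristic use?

6

Sorted descending: 130, 115, 90, 80, 65, 65, 60, 40, 20.
  130 → host 1 (new)  [load 130/135]
  115 → host 2 (new)  [load 115/135]
  90 → host 3 (new)  [load 90/135]
  80 → host 4 (new)  [load 80/135]
  65 → host 5 (new)  [load 65/135]
  65 → host 5  [load 130/135]
  60 → host 6 (new)  [load 60/135]
  40 → host 3  [load 130/135]
  20 → host 2  [load 135/135]
6 hosts opened.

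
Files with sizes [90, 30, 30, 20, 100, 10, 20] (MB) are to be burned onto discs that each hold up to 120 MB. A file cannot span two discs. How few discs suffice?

3

Total = 100 + 90 + 30 + 30 + 20 + 20 + 10 = 300 MB.
Lower bound: ⌈300/120⌉ = 3 discs.
A packing using 3 discs:
  disc 1: 100 + 20 = 120
  disc 2: 90 + 30 = 120
  disc 3: 30 + 20 + 10 = 60
This matches the lower bound, so 3 is optimal.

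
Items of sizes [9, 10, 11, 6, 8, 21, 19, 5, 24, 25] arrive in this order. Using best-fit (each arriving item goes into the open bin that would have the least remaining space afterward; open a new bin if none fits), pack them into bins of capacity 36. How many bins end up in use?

  9 → bin 1 (new)  [load 9/36]
  10 → bin 1  [load 19/36]
  11 → bin 1  [load 30/36]
  6 → bin 1  [load 36/36]
  8 → bin 2 (new)  [load 8/36]
  21 → bin 2  [load 29/36]
  19 → bin 3 (new)  [load 19/36]
  5 → bin 2  [load 34/36]
  24 → bin 4 (new)  [load 24/36]
  25 → bin 5 (new)  [load 25/36]
5 bins opened.

5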